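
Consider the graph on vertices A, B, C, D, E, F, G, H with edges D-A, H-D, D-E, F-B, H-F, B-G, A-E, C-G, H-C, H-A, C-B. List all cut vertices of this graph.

H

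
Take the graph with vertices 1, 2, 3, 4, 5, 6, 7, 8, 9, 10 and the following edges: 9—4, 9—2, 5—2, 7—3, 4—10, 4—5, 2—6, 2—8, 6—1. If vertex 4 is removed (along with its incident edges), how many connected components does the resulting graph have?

With 4 gone, the remaining components are: {10}; {3, 7}; {1, 2, 5, 6, 8, 9}.
That is 3 components.

3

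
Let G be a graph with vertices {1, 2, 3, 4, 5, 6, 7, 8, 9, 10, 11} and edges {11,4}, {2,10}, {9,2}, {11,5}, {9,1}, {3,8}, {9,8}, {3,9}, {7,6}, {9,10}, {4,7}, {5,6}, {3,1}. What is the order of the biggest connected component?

6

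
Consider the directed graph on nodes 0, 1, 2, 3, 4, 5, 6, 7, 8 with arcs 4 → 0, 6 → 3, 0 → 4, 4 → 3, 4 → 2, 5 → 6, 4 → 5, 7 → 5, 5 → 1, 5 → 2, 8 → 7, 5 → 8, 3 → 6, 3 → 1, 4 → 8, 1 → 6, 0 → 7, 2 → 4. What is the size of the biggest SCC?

6

{0, 2, 4, 5, 7, 8} are all mutually reachable — one SCC of size 6.
{1, 3, 6} are all mutually reachable — one SCC of size 3.
The largest has 6 vertices.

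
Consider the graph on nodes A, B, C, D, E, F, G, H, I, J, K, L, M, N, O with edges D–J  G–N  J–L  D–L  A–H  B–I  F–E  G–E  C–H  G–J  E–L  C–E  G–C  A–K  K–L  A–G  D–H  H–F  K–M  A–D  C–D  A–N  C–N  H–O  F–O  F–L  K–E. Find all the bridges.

B-I, K-M

The edges on the cycle C-D-H-F-E-C are not bridges since each lies on that cycle.
But removing K–M disconnects K from M; removing B–I disconnects B from I — these are bridges.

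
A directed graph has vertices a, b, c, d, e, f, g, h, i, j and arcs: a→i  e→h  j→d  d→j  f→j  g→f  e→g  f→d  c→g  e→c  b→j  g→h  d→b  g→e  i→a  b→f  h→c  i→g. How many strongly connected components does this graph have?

{c, e, g, h} are all mutually reachable — one SCC of size 4.
{b, d, f, j} are all mutually reachable — one SCC of size 4.
{a, i} are all mutually reachable — one SCC of size 2.
That gives 3 strongly connected components.

3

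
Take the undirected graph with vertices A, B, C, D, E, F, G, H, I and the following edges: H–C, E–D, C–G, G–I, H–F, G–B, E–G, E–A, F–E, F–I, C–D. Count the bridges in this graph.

The edges on the cycle H-C-G-E-F-H are not bridges since each lies on that cycle.
But removing B–G disconnects B from G; removing A–E disconnects A from E — these are bridges.
That makes 2 bridges.

2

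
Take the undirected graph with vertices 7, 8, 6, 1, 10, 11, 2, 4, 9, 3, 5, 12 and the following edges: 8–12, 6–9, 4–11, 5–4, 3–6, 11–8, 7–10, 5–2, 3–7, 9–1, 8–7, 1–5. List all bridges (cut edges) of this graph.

10-7, 12-8, 2-5

The edges on the cycle 3-6-9-1-5-4-11-8-7-3 are not bridges since each lies on that cycle.
But removing 2–5 disconnects 2 from 5; removing 7–10 disconnects 7 from 10; removing 12–8 disconnects 12 from 8 — these are bridges.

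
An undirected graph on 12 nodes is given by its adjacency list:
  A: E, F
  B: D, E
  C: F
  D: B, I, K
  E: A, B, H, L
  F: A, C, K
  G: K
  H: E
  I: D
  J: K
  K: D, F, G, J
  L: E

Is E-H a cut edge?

Removing E-H leaves no path between E and H: the component count goes from 1 to 2. So it is a bridge.

Yes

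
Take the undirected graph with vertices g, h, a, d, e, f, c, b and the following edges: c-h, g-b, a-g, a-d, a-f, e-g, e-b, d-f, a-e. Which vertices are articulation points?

a

Removing a increases the component count from 2 to 3, so a is a cut vertex.
By contrast removing e leaves 2 components; it is not a cut vertex. No other vertex is a cut vertex either.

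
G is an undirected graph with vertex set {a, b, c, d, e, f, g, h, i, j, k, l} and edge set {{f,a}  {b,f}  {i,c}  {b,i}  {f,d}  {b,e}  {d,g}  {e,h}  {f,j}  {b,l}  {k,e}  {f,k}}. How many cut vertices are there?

5

Removing b increases the component count from 1 to 3, so b is a cut vertex.
Removing d increases the component count from 1 to 2, so d is a cut vertex.
Removing e increases the component count from 1 to 2, so e is a cut vertex.
Likewise f, i are cut vertices.
By contrast removing a leaves 1 component; it is not a cut vertex. No other vertex is a cut vertex either.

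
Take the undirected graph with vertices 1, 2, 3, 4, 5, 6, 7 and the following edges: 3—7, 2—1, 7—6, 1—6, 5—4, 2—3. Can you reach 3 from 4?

No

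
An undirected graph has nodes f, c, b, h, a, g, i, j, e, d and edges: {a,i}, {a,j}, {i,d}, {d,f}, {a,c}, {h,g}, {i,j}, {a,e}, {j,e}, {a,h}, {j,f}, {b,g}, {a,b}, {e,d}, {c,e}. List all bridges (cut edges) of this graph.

The edges on the cycle a-i-j-a are not bridges since each lies on that cycle.
Every edge lies on some cycle, so there are no bridges.

none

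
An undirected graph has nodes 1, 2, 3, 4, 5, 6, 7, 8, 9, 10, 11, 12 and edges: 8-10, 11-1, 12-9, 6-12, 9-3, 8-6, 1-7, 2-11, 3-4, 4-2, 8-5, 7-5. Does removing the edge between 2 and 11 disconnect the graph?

No

After removing 2-11, the path 2-4-3-9-12-6-8-5-7-1-11 still connects them, so the edge is not a bridge.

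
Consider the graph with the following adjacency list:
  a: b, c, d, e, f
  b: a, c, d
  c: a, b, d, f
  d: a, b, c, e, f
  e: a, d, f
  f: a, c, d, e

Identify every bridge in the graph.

none

The edges on the cycle e-d-a-e are not bridges since each lies on that cycle.
Every edge lies on some cycle, so there are no bridges.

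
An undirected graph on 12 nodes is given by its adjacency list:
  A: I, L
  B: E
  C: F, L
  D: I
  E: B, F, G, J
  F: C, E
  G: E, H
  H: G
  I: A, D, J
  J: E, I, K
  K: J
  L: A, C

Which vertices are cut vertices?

Removing E increases the component count from 1 to 3, so E is a cut vertex.
Removing G increases the component count from 1 to 2, so G is a cut vertex.
Removing I increases the component count from 1 to 2, so I is a cut vertex.
Likewise J is a cut vertex.
By contrast removing L leaves 1 component; it is not a cut vertex. No other vertex is a cut vertex either.

E, G, I, J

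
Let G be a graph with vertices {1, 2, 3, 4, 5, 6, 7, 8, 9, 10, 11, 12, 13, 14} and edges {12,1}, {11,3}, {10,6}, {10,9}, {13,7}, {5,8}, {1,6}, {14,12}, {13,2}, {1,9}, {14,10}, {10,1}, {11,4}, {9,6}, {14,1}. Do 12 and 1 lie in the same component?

Yes

From 12 we can reach 1, 6, 9, 10, 12, 14, which includes 1.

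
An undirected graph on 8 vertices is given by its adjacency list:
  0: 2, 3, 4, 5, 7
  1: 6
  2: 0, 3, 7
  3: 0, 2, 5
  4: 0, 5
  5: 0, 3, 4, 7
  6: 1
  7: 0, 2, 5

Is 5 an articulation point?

No

Deleting 5 leaves 2 components (was 2), so 5 is not a cut vertex.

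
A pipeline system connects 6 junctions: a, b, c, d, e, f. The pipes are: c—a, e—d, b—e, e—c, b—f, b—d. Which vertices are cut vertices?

Removing b increases the component count from 1 to 2, so b is a cut vertex.
Removing c increases the component count from 1 to 2, so c is a cut vertex.
Removing e increases the component count from 1 to 2, so e is a cut vertex.
By contrast removing d leaves 1 component; it is not a cut vertex. No other vertex is a cut vertex either.

b, c, e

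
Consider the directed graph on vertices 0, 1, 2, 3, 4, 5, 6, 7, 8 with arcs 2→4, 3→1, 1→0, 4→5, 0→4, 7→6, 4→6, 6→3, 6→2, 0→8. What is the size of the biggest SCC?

6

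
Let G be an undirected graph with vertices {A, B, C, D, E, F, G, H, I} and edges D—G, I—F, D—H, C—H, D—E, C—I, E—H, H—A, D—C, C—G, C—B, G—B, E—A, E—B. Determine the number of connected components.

Starting from A we can reach A, B, C, D, E, F, G, H, I. That is one component of size 9.
Total: 1 component.

1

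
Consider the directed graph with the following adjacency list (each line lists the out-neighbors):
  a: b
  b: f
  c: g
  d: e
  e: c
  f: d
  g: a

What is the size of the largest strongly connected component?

7

{a, b, c, d, e, f, g} are all mutually reachable — one SCC of size 7.
The largest has 7 vertices.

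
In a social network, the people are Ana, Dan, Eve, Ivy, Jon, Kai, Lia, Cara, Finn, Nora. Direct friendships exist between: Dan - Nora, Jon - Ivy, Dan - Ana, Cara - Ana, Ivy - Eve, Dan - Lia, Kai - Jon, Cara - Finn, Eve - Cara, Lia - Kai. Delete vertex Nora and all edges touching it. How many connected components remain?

With Nora gone, the remaining components are: {Ana, Dan, Eve, Ivy, Jon, Kai, Lia, Cara, Finn}.
That is 1 component.

1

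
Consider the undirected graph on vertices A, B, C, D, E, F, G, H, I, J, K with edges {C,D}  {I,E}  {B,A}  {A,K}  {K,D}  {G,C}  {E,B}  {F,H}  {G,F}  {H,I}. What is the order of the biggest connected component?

J is isolated — a component by itself.
Starting from A we can reach A, B, C, D, E, F, G, H, I, K. That is one component of size 10.
The largest has 10 vertices.

10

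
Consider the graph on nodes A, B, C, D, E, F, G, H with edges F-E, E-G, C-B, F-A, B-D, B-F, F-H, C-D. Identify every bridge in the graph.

A-F, B-F, E-F, E-G, F-H

The edges on the cycle C-B-D-C are not bridges since each lies on that cycle.
But removing F-E disconnects F from E; removing E-G disconnects E from G; removing F-A disconnects F from A; removing F-H disconnects F from H — these are bridges.
In total 5 edges are bridges.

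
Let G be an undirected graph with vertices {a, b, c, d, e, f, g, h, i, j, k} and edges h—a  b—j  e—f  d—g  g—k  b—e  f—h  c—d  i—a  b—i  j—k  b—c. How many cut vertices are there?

1

Removing b increases the component count from 1 to 2, so b is a cut vertex.
By contrast removing g leaves 1 component; it is not a cut vertex. No other vertex is a cut vertex either.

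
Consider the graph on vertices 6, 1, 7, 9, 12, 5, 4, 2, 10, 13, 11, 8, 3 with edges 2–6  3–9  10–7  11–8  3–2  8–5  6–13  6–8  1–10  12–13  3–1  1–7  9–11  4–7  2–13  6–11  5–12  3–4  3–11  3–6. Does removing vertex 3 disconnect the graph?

Deleting 3 raises the number of components from 1 to 2, so 3 is a cut vertex.

Yes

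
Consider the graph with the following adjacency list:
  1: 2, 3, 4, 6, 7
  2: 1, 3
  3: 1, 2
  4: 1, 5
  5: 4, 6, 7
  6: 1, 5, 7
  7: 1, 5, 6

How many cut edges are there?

0

The edges on the cycle 1-3-2-1 are not bridges since each lies on that cycle.
Every edge lies on some cycle, so there are no bridges.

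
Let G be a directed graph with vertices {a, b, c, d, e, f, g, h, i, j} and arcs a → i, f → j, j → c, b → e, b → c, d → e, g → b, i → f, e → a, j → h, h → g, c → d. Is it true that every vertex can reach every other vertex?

From d we can reach every vertex (a, b, c, d, e, f, g, h, i, j), and every vertex can reach d (a, b, c, d, e, f, g, h, i, j). So the whole graph is one strongly connected component.

Yes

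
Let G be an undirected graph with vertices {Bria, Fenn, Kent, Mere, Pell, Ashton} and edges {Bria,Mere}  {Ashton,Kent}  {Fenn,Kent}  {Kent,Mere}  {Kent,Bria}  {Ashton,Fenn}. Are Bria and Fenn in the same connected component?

From Bria we can reach Bria, Fenn, Kent, Mere, Ashton, which includes Fenn.

Yes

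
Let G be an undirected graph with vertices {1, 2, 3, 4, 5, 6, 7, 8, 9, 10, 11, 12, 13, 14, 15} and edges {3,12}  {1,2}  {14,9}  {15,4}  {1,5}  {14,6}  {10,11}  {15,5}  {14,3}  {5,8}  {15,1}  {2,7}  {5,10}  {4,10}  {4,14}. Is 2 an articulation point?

Deleting 2 raises the number of components from 2 to 3, so 2 is a cut vertex.

Yes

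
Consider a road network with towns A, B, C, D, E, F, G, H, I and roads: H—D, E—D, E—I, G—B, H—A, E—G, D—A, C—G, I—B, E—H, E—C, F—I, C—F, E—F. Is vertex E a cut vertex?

Yes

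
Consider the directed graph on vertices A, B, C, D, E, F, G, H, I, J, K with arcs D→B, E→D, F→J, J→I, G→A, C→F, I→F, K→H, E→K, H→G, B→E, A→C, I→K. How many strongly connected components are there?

{A, C, F, G, H, I, J, K} are all mutually reachable — one SCC of size 8.
{B, D, E} are all mutually reachable — one SCC of size 3.
That gives 2 strongly connected components.

2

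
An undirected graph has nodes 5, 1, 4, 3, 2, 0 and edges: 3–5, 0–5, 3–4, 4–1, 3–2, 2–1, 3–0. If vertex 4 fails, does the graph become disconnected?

No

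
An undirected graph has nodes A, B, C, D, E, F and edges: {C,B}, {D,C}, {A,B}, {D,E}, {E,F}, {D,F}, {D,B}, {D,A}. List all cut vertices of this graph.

D

Removing D increases the component count from 1 to 2, so D is a cut vertex.
By contrast removing B leaves 1 component; it is not a cut vertex. No other vertex is a cut vertex either.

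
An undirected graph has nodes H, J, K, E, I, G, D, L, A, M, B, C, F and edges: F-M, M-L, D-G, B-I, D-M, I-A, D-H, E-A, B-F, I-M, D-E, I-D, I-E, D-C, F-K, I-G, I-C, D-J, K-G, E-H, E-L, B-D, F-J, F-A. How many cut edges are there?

The edges on the cycle B-F-J-D-I-B are not bridges since each lies on that cycle.
Every edge lies on some cycle, so there are no bridges.

0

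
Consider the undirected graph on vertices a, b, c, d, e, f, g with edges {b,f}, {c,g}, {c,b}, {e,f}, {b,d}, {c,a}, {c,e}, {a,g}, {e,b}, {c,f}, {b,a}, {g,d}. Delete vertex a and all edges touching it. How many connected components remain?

With a gone, the remaining components are: {b, c, d, e, f, g}.
That is 1 component.

1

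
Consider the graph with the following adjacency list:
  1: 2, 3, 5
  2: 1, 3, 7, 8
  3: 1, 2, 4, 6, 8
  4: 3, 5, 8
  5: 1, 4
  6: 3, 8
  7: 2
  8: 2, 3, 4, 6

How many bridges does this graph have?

1

The edges on the cycle 1-5-4-8-3-1 are not bridges since each lies on that cycle.
But removing 7-2 disconnects 7 from 2 — this is a bridge.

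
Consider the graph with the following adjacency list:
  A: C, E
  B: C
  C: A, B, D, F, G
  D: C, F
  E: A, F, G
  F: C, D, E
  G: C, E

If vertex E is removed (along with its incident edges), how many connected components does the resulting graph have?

With E gone, the remaining components are: {A, B, C, D, F, G}.
That is 1 component.

1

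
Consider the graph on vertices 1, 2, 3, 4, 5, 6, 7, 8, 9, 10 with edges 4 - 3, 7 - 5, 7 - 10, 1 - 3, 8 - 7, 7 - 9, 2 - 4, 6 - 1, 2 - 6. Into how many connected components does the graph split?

Starting from 1 we can reach 1, 2, 3, 4, 6. That is one component of size 5.
Starting from 5 we can reach 5, 7, 8, 9, 10. That is one component of size 5.
Total: 2 components.

2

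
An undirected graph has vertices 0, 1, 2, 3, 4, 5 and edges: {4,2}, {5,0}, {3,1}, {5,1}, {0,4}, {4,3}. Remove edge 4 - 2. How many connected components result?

2

Before removal there is 1 component.
4 - 2 is a bridge — removing it separates 4's side from 2's side.
After removal: 2 components.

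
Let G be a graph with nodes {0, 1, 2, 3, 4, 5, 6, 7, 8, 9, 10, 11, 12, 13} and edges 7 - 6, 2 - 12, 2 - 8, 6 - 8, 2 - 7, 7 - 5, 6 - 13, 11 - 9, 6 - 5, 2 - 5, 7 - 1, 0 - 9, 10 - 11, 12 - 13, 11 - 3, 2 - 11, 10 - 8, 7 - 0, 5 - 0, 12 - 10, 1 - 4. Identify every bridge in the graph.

The edges on the cycle 7-6-5-0-7 are not bridges since each lies on that cycle.
But removing 4 - 1 disconnects 4 from 1; removing 11 - 3 disconnects 11 from 3; removing 7 - 1 disconnects 7 from 1 — these are bridges.

1-4, 1-7, 11-3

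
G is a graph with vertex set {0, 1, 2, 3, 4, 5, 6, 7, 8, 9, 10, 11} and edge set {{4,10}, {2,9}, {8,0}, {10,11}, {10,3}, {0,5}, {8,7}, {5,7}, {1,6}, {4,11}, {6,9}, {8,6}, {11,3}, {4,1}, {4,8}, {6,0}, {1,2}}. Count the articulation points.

Removing 4 increases the component count from 1 to 2, so 4 is a cut vertex.
By contrast removing 9 leaves 1 component; it is not a cut vertex. No other vertex is a cut vertex either.

1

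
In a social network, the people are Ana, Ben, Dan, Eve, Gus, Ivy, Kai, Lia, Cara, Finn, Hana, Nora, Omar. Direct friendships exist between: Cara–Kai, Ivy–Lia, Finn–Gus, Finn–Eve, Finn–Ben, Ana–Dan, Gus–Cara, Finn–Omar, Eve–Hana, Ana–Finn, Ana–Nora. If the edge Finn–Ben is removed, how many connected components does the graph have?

Before removal there are 2 components.
Finn–Ben is a bridge — removing it separates Finn's side from Ben's side.
After removal: 3 components.

3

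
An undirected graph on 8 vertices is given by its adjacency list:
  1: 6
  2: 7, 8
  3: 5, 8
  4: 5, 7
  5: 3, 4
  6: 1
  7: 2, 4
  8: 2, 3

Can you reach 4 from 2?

Yes

From 2 we can reach 2, 3, 4, 5, 7, 8, which includes 4.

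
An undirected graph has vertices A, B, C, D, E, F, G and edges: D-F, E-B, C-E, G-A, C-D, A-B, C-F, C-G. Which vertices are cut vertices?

Removing C increases the component count from 1 to 2, so C is a cut vertex.
By contrast removing A leaves 1 component; it is not a cut vertex. No other vertex is a cut vertex either.

C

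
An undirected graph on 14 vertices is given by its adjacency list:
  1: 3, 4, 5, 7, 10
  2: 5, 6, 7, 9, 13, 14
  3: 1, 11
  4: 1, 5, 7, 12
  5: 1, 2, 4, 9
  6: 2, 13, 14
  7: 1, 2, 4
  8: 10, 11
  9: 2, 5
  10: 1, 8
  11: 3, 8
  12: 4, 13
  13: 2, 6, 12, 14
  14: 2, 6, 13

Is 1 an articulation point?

Yes

Deleting 1 raises the number of components from 1 to 2, so 1 is a cut vertex.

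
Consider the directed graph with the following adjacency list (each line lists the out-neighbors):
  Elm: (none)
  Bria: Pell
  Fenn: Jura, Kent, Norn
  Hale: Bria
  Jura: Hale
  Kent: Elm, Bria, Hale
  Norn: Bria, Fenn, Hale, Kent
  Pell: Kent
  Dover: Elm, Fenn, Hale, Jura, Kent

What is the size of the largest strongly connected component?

4

{Bria, Hale, Kent, Pell} are all mutually reachable — one SCC of size 4.
{Fenn, Norn} are all mutually reachable — one SCC of size 2.
{Jura} is an SCC by itself.
{Dover} is an SCC by itself.
{Elm} is an SCC by itself.
The largest has 4 vertices.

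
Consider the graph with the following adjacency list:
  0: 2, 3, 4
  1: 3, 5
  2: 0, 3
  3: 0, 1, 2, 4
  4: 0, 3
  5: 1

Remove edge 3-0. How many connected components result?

1

3 and 0 are still connected via 3-4-0, so the component count stays at 1.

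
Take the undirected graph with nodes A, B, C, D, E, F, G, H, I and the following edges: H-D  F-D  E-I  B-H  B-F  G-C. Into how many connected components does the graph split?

4

A is isolated — a component by itself.
Starting from E we can reach E, I. That is one component of size 2.
Starting from C we can reach C, G. That is one component of size 2.
Starting from B we can reach B, D, F, H. That is one component of size 4.
Total: 4 components.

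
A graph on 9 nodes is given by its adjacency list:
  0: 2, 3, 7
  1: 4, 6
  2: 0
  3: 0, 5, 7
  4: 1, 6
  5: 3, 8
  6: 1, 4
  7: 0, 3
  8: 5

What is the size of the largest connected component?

Starting from 1 we can reach 1, 4, 6. That is one component of size 3.
Starting from 0 we can reach 0, 2, 3, 5, 7, 8. That is one component of size 6.
The largest has 6 vertices.

6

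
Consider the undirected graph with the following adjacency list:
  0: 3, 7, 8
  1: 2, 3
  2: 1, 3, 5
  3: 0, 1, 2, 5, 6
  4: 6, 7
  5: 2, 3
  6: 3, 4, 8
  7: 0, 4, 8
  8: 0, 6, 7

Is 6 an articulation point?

No

Deleting 6 leaves 1 component (was 1) (its neighbors 3, 4, 8 remain connected to each other), so 6 is not a cut vertex.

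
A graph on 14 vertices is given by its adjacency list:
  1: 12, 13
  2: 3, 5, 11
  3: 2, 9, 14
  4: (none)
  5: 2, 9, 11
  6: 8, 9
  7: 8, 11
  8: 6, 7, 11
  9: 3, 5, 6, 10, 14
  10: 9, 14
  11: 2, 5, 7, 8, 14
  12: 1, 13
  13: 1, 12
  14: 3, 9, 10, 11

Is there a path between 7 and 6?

Yes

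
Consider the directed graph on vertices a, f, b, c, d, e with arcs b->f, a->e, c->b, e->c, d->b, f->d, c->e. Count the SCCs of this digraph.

3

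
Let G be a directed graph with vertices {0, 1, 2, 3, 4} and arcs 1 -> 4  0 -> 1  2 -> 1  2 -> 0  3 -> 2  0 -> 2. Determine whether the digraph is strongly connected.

No

There is no directed path from 2 to 3, so the graph is not strongly connected.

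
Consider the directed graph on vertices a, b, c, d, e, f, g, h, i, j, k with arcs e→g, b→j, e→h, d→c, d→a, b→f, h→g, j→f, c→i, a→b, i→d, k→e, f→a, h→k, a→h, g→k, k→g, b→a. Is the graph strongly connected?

No

There is no directed path from f to i, so the graph is not strongly connected.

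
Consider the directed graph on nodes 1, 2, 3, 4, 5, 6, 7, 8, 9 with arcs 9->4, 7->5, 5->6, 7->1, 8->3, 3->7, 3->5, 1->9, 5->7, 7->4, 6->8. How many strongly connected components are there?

5

{3, 5, 6, 7, 8} are all mutually reachable — one SCC of size 5.
{1} is an SCC by itself.
{9} is an SCC by itself.
{2} is an SCC by itself.
{4} is an SCC by itself.
That gives 5 strongly connected components.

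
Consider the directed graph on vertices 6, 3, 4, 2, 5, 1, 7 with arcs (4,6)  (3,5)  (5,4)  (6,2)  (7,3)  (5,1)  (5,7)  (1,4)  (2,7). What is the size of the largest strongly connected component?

7

{1, 2, 3, 4, 5, 6, 7} are all mutually reachable — one SCC of size 7.
The largest has 7 vertices.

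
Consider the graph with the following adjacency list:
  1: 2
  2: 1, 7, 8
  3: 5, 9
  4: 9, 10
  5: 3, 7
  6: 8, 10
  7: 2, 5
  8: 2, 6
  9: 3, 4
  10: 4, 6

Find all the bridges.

1-2

The edges on the cycle 6-8-2-7-5-3-9-4-10-6 are not bridges since each lies on that cycle.
But removing 1-2 disconnects 1 from 2 — this is a bridge.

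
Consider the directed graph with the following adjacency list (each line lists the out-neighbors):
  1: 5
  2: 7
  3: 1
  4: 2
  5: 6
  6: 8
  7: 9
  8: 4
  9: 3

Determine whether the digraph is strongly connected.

From 2 we can reach every vertex (1, 2, 3, 4, 5, 6, 7, 8, 9), and every vertex can reach 2 (1, 2, 3, 4, 5, 6, 7, 8, 9). So the whole graph is one strongly connected component.

Yes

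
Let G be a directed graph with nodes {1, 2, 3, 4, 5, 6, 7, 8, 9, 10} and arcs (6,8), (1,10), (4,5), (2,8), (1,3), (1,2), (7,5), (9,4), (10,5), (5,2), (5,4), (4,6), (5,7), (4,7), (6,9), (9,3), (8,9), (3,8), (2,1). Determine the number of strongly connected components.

1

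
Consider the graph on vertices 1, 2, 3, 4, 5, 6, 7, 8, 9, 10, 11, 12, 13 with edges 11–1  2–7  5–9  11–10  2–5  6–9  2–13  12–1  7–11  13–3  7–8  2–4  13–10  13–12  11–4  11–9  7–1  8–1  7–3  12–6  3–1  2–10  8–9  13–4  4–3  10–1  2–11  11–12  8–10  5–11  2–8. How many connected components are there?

1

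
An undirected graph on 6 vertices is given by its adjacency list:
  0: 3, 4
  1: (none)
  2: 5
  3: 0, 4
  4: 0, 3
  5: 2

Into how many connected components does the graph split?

3

1 is isolated — a component by itself.
Starting from 2 we can reach 2, 5. That is one component of size 2.
Starting from 0 we can reach 0, 3, 4. That is one component of size 3.
Total: 3 components.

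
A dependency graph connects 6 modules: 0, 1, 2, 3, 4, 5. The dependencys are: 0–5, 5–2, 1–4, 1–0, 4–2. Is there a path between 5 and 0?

Yes

From 5 we can reach 0, 1, 2, 4, 5, which includes 0.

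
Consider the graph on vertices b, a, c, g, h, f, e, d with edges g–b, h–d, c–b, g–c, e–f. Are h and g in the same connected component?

No

The component containing h is {d, h}, and g is not in it.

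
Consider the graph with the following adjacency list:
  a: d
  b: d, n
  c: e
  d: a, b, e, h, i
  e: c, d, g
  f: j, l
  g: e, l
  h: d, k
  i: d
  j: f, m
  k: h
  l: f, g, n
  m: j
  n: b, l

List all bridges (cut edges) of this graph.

The edges on the cycle l-g-e-d-b-n-l are not bridges since each lies on that cycle.
But removing l-f disconnects l from f; removing d-i disconnects d from i; removing j-f disconnects j from f; removing d-a disconnects d from a — these are bridges.
In total 8 edges are bridges.

a-d, c-e, d-h, d-i, f-j, f-l, h-k, j-m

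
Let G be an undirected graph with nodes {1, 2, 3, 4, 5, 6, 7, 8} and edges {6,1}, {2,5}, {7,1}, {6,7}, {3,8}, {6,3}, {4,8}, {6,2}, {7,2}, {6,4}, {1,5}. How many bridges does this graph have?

0

The edges on the cycle 6-7-2-6 are not bridges since each lies on that cycle.
Every edge lies on some cycle, so there are no bridges.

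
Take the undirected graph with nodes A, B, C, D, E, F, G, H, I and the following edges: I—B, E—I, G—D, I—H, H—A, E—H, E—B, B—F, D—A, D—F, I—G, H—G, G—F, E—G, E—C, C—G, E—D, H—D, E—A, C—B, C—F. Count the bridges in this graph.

0

The edges on the cycle H-G-D-A-H are not bridges since each lies on that cycle.
Every edge lies on some cycle, so there are no bridges.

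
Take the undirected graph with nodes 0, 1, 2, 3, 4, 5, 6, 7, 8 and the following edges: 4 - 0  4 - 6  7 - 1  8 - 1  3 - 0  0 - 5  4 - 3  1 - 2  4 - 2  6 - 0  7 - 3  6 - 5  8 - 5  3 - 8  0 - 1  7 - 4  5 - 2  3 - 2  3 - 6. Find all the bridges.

none

The edges on the cycle 3-6-0-3 are not bridges since each lies on that cycle.
Every edge lies on some cycle, so there are no bridges.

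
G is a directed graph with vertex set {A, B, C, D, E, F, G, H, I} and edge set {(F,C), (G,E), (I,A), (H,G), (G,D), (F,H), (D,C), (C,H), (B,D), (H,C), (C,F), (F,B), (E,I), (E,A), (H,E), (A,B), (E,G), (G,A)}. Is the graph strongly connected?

Yes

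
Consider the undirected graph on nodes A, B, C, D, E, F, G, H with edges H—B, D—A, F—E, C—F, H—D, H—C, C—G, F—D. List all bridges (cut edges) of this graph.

The edges on the cycle H-C-F-D-H are not bridges since each lies on that cycle.
But removing F—E disconnects F from E; removing C—G disconnects C from G; removing H—B disconnects H from B; removing D—A disconnects D from A — these are bridges.

A-D, B-H, C-G, E-F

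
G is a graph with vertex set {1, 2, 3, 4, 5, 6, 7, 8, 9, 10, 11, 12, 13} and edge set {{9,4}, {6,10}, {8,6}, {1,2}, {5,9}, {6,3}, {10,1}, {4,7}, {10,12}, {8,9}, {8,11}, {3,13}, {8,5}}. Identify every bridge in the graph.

The edges on the cycle 8-5-9-8 are not bridges since each lies on that cycle.
But removing 6–3 disconnects 6 from 3; removing 3–13 disconnects 3 from 13; removing 6–10 disconnects 6 from 10; removing 8–6 disconnects 8 from 6 — these are bridges.
In total 10 edges are bridges.

1-10, 1-2, 10-12, 10-6, 11-8, 13-3, 3-6, 4-7, 4-9, 6-8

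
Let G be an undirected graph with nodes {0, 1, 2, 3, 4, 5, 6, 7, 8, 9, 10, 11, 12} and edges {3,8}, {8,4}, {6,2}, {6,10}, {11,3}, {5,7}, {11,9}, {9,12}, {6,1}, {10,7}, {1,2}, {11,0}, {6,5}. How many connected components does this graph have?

2

Starting from 1 we can reach 1, 2, 5, 6, 7, 10. That is one component of size 6.
Starting from 0 we can reach 0, 3, 4, 8, 9, 11, 12. That is one component of size 7.
Total: 2 components.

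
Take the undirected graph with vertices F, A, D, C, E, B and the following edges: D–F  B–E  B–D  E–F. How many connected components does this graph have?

3

C is isolated — a component by itself.
A is isolated — a component by itself.
Starting from B we can reach B, D, E, F. That is one component of size 4.
Total: 3 components.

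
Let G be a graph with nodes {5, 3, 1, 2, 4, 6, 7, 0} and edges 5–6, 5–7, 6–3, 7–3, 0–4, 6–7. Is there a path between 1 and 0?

No

The component containing 1 is {1}, and 0 is not in it.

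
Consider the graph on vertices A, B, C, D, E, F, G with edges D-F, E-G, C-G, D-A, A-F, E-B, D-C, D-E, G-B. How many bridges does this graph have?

0

The edges on the cycle D-A-F-D are not bridges since each lies on that cycle.
Every edge lies on some cycle, so there are no bridges.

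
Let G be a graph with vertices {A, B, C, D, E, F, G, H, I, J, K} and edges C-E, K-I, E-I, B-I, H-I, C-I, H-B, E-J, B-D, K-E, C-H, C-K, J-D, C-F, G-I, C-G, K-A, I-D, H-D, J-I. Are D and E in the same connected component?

From D we can reach A, B, C, D, E, F, G, H, I, J, K, which includes E.

Yes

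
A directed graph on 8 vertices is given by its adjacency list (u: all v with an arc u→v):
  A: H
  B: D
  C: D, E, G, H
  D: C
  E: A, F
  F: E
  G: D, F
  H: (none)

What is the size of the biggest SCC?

3

{C, D, G} are all mutually reachable — one SCC of size 3.
{E, F} are all mutually reachable — one SCC of size 2.
{H} is an SCC by itself.
{B} is an SCC by itself.
{A} is an SCC by itself.
The largest has 3 vertices.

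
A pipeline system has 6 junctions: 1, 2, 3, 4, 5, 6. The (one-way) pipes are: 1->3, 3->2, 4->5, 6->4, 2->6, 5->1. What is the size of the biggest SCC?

6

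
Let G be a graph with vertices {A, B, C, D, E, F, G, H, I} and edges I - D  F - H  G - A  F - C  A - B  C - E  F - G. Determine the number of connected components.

Starting from D we can reach D, I. That is one component of size 2.
Starting from A we can reach A, B, C, E, F, G, H. That is one component of size 7.
Total: 2 components.

2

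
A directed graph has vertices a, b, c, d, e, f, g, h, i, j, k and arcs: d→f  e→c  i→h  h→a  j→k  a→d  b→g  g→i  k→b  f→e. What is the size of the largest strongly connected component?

1

{d} is an SCC by itself.
{a} is an SCC by itself.
{j} is an SCC by itself.
{f} is an SCC by itself.
{g} is an SCC by itself.
(and 6 more singleton SCCs)
The largest has 1 vertex.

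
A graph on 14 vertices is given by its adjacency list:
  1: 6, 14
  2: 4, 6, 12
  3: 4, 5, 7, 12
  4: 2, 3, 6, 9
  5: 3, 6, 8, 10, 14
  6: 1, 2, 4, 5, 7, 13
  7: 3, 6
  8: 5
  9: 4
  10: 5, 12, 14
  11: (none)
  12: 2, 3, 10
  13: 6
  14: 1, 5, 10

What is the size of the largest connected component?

13

11 is isolated — a component by itself.
Starting from 1 we can reach 1, 2, 3, 4, 5, 6, 7, 8, 9, 10, 12, 13, 14. That is one component of size 13.
The largest has 13 vertices.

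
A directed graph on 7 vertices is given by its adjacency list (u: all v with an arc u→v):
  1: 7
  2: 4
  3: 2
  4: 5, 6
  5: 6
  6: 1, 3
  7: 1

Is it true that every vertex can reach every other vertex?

There is no directed path from 1 to 3, so the graph is not strongly connected.

No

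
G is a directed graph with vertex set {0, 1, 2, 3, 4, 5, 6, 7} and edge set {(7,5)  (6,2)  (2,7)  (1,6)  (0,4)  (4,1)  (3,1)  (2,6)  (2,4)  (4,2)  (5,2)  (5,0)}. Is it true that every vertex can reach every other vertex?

No

There is no directed path from 4 to 3, so the graph is not strongly connected.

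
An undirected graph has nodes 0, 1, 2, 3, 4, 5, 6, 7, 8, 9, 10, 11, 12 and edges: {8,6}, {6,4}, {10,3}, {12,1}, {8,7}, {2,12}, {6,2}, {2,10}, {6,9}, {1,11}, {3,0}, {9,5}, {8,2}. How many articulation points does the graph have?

8

Removing 1 increases the component count from 1 to 2, so 1 is a cut vertex.
Removing 2 increases the component count from 1 to 3, so 2 is a cut vertex.
Removing 3 increases the component count from 1 to 2, so 3 is a cut vertex.
Likewise 6, 8, 9, 10, 12 are cut vertices.
By contrast removing 5 leaves 1 component; it is not a cut vertex. No other vertex is a cut vertex either.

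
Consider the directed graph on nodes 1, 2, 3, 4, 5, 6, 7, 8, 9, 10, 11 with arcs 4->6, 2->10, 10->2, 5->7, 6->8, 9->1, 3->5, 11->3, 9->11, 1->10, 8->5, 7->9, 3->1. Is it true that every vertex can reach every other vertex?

No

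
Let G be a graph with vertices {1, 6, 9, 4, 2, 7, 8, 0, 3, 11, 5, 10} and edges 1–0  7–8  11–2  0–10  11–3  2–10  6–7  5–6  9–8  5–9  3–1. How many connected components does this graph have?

3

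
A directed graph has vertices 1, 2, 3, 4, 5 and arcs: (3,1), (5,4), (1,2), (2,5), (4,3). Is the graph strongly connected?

From 4 we can reach every vertex (1, 2, 3, 4, 5), and every vertex can reach 4 (1, 2, 3, 4, 5). So the whole graph is one strongly connected component.

Yes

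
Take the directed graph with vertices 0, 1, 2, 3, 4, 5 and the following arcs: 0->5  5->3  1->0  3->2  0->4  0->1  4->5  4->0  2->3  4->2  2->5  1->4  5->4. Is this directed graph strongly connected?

Yes

From 1 we can reach every vertex (0, 1, 2, 3, 4, 5), and every vertex can reach 1 (0, 1, 2, 3, 4, 5). So the whole graph is one strongly connected component.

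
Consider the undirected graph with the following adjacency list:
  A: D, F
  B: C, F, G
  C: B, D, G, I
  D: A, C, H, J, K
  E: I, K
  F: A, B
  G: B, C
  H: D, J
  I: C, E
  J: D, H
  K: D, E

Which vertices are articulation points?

Removing D increases the component count from 1 to 2, so D is a cut vertex.
By contrast removing J leaves 1 component; it is not a cut vertex. No other vertex is a cut vertex either.

D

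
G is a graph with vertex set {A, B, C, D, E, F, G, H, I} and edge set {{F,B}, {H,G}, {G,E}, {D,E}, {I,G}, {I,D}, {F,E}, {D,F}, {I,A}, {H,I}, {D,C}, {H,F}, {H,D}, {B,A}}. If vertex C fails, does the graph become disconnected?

No

Deleting C leaves 1 component (was 1), so C is not a cut vertex.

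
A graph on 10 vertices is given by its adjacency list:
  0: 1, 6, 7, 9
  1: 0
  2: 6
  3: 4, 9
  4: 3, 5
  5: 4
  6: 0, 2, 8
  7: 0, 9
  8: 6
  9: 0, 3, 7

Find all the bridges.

The edges on the cycle 0-7-9-0 are not bridges since each lies on that cycle.
But removing 6-8 disconnects 6 from 8; removing 0-1 disconnects 0 from 1; removing 3-4 disconnects 3 from 4; removing 3-9 disconnects 3 from 9 — these are bridges.
In total 7 edges are bridges.

0-1, 0-6, 2-6, 3-4, 3-9, 4-5, 6-8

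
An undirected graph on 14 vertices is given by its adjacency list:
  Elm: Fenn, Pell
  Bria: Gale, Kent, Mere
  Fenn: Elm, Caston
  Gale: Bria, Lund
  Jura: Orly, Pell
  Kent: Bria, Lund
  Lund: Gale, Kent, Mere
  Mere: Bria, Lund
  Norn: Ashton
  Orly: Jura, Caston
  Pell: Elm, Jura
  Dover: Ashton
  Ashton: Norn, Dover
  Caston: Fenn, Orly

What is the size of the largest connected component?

6

Starting from Norn we can reach Norn, Dover, Ashton. That is one component of size 3.
Starting from Bria we can reach Bria, Gale, Kent, Lund, Mere. That is one component of size 5.
Starting from Elm we can reach Elm, Fenn, Jura, Orly, Pell, Caston. That is one component of size 6.
The largest has 6 vertices.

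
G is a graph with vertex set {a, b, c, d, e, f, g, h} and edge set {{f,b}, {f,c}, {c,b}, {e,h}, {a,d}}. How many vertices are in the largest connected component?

g is isolated — a component by itself.
Starting from a we can reach a, d. That is one component of size 2.
Starting from e we can reach e, h. That is one component of size 2.
Starting from b we can reach b, c, f. That is one component of size 3.
The largest has 3 vertices.

3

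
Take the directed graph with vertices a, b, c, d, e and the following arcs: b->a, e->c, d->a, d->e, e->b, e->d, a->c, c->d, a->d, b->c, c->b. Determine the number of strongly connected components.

{a, b, c, d, e} are all mutually reachable — one SCC of size 5.
That gives 1 strongly connected component.

1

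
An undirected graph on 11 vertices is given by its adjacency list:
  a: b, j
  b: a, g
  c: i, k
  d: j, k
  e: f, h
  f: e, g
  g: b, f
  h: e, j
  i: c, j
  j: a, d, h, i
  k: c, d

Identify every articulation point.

j

Removing j increases the component count from 1 to 2, so j is a cut vertex.
By contrast removing k leaves 1 component; it is not a cut vertex. No other vertex is a cut vertex either.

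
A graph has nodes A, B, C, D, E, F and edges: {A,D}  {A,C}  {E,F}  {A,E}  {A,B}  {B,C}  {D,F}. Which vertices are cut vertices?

A

Removing A increases the component count from 1 to 2, so A is a cut vertex.
By contrast removing D leaves 1 component; it is not a cut vertex. No other vertex is a cut vertex either.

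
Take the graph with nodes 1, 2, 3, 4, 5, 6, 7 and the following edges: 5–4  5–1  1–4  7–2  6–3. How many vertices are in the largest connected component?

Starting from 3 we can reach 3, 6. That is one component of size 2.
Starting from 2 we can reach 2, 7. That is one component of size 2.
Starting from 1 we can reach 1, 4, 5. That is one component of size 3.
The largest has 3 vertices.

3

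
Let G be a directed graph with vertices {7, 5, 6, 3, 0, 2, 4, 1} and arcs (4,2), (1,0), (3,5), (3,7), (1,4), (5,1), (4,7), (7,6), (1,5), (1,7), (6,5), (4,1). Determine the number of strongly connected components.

4

{1, 4, 5, 6, 7} are all mutually reachable — one SCC of size 5.
{3} is an SCC by itself.
{0} is an SCC by itself.
{2} is an SCC by itself.
That gives 4 strongly connected components.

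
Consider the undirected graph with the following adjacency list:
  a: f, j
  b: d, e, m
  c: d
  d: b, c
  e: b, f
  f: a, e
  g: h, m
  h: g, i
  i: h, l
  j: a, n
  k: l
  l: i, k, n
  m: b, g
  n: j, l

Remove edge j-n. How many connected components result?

1

j and n are still connected via j-a-f-e-b-m-g-h-i-l-n, so the component count stays at 1.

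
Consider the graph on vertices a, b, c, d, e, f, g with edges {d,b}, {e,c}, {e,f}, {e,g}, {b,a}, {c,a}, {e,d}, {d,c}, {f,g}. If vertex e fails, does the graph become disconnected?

Yes

Deleting e raises the number of components from 1 to 2, so e is a cut vertex.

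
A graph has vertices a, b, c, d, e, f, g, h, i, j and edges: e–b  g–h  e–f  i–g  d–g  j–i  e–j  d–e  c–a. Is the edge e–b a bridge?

Yes

Removing e–b leaves no path between e and b: the component count goes from 2 to 3. So it is a bridge.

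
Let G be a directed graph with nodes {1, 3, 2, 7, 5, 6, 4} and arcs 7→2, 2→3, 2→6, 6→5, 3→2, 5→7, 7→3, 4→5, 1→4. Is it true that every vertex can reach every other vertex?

No

There is no directed path from 4 to 1, so the graph is not strongly connected.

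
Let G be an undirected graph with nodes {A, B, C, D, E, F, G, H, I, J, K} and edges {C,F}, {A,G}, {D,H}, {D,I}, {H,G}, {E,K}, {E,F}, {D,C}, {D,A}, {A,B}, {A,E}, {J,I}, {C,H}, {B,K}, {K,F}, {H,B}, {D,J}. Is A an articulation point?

No

Deleting A leaves 1 component (was 1) (its neighbors B, D, E, G remain connected to each other), so A is not a cut vertex.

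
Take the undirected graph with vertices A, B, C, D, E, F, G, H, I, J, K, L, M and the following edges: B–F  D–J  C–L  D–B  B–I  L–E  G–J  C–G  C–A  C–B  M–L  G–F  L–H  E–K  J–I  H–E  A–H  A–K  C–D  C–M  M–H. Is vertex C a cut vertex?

Deleting C raises the number of components from 1 to 2, so C is a cut vertex.

Yes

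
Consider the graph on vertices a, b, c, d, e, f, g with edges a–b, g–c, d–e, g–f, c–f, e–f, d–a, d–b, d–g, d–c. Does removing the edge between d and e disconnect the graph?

After removing d–e, the path d-g-f-e still connects them, so the edge is not a bridge.

No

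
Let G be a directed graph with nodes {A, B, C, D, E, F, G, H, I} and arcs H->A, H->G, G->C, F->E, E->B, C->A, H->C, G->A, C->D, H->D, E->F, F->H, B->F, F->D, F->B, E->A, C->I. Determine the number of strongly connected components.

{B, E, F} are all mutually reachable — one SCC of size 3.
{C} is an SCC by itself.
{I} is an SCC by itself.
{A} is an SCC by itself.
{D} is an SCC by itself.
(and 2 more singleton SCCs)
That gives 7 strongly connected components.

7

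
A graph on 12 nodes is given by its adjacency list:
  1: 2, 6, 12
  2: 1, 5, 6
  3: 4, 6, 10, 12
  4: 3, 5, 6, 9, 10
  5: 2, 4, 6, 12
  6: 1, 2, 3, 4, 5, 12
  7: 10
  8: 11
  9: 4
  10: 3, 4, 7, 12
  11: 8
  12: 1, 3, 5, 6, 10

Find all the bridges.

The edges on the cycle 12-10-3-12 are not bridges since each lies on that cycle.
But removing 4-9 disconnects 4 from 9; removing 8-11 disconnects 8 from 11; removing 10-7 disconnects 10 from 7 — these are bridges.

10-7, 11-8, 4-9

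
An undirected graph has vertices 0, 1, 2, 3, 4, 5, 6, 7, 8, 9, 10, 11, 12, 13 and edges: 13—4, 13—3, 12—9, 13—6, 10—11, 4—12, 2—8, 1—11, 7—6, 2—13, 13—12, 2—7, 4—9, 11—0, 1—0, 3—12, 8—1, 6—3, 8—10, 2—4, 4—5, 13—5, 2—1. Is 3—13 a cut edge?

After removing 3—13, the path 3-6-13 still connects them, so the edge is not a bridge.

No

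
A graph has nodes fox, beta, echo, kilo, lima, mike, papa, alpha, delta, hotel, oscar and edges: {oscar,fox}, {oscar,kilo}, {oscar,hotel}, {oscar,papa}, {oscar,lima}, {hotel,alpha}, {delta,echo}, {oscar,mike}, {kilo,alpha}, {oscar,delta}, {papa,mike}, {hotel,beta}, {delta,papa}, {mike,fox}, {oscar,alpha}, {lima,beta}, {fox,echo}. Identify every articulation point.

oscar

Removing oscar increases the component count from 1 to 2, so oscar is a cut vertex.
By contrast removing lima leaves 1 component; it is not a cut vertex. No other vertex is a cut vertex either.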